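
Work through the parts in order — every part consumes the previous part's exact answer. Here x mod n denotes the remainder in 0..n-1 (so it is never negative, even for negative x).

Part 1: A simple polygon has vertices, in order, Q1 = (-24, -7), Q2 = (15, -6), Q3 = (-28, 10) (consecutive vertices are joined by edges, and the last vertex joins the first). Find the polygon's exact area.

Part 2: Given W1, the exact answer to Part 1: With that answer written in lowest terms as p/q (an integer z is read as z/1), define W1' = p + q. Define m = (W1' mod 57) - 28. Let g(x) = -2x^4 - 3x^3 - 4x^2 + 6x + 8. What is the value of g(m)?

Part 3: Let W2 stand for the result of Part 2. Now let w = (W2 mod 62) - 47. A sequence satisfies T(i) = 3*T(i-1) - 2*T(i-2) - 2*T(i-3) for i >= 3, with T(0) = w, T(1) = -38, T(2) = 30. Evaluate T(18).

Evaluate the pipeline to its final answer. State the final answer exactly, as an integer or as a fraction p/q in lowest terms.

Part 1: cross terms: (-24*-6 - 15*-7)=249, (15*10 - -28*-6)=-18, (-28*-7 - -24*10)=436; twice the area = |667| = 667; area = 667/2; answer 667/2
Part 2: W1 = 667/2; threaded value p + q = 669; m = 14; -2*(14)^4 - 3*(14)^3 - 4*(14)^2 + 6*(14)^1 + 8 = (-76832) + (-8232) + (-784) + (84) + (8) = -85756; answer -85756
Part 3: W2 = -85756; w = 5; T(3) = 3*(30) - 2*(-38) - 2*(5) = 156; iterating: T(3)=156, T(4)=484, T(5)=1080, T(6)=1960, T(7)=2752, T(8)=2176, T(9)=-2896, T(10)=-18544, T(11)=-54192, T(12)=-119696, T(13)=-213616, T(14)=-293072, T(15)=-212592, T(16)=375600, T(17)=2138128, T(18)=6088368; answer 6088368

6088368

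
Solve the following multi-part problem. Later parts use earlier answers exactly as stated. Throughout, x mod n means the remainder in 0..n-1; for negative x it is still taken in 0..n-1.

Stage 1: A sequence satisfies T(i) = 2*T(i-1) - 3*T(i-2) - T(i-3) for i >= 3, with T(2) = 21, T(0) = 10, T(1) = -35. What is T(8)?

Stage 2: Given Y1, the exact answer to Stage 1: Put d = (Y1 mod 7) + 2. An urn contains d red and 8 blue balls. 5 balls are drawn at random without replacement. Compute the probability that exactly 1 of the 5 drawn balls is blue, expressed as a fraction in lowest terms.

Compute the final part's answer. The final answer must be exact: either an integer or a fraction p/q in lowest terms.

Stage 1: T(3) = 2*(21) - 3*(-35) - 1*(10) = 137; iterating: T(3)=137, T(4)=246, T(5)=60, T(6)=-755, T(7)=-1936, T(8)=-1667; answer -1667
Stage 2: Y1 = -1667; d = 8; total draws C(16,5) = 4368; favorable C(8,1)*C(8,4) = 560; P = 5/39; answer 5/39

5/39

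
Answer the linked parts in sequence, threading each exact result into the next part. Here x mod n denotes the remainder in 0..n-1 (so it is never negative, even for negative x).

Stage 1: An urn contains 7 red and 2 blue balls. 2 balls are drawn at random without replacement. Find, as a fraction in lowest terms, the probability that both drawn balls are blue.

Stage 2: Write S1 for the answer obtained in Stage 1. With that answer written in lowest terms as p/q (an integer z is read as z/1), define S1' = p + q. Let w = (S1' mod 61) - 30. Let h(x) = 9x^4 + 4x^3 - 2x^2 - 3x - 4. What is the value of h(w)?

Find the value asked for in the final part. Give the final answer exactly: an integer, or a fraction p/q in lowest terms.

Stage 1: total draws C(9,2) = 36; favorable C(2,2) = 1; P = 1/36; answer 1/36
Stage 2: S1 = 1/36; threaded value p + q = 37; w = 7; 9*(7)^4 + 4*(7)^3 - 2*(7)^2 - 3*(7)^1 - 4 = (21609) + (1372) + (-98) + (-21) + (-4) = 22858; answer 22858

22858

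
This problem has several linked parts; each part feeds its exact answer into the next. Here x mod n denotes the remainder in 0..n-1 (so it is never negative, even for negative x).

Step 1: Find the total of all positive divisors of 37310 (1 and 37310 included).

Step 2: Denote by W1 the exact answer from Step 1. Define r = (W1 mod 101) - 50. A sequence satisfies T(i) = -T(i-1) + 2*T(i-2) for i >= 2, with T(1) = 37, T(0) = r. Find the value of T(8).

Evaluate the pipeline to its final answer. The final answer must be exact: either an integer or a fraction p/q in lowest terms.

-4521

Step 1: 37310 = 2 * 5 * 7 * 13 * 41; sigma = (1 + 2) * (1 + 5) * (1 + 7) * (1 + 13) * (1 + 41) = 3 * 6 * 8 * 14 * 42 = 84672; answer 84672
Step 2: W1 = 84672; r = -16; T(2) = -1*(37) + 2*(-16) = -69; iterating: T(2)=-69, T(3)=143, T(4)=-281, T(5)=567, T(6)=-1129, T(7)=2263, T(8)=-4521; answer -4521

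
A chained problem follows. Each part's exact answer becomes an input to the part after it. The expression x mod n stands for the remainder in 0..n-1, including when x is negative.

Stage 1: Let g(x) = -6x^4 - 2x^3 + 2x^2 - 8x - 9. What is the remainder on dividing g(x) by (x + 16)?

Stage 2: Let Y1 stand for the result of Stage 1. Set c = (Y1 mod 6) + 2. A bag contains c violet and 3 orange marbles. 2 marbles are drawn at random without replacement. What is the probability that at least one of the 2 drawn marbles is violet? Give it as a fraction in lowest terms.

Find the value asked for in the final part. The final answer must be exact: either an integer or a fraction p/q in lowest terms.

25/28

Stage 1: remainder = value at the root: -6*(-16)^4 - 2*(-16)^3 + 2*(-16)^2 - 8*(-16)^1 - 9 = (-393216) + (8192) + (512) + (128) + (-9) = -384393; answer -384393
Stage 2: Y1 = -384393; c = 5; total draws C(8,2) = 28; complement C(3,2) = 3; favorable 28 - 3 = 25; P = 25/28; answer 25/28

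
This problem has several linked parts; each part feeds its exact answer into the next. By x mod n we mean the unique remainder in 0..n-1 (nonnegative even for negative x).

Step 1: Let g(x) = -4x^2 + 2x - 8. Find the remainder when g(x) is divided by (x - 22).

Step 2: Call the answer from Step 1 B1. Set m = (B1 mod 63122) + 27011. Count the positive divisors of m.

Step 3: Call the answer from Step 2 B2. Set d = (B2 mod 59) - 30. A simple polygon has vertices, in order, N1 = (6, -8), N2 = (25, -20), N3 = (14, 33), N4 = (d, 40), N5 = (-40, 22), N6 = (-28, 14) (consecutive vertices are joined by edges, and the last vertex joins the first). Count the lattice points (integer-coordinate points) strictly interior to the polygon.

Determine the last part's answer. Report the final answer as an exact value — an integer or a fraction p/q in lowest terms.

Step 1: remainder = value at the root: -4*(22)^2 + 2*(22)^1 - 8 = (-1936) + (44) + (-8) = -1900; answer -1900
Step 2: B1 = -1900; m = 88233; 88233 = 3 * 29411; number of divisors = (1+1) * (1+1) = 4; answer 4
Step 3: B2 = 4; d = -26; cross terms: (6*-20 - 25*-8)=80, (25*33 - 14*-20)=1105, (14*40 - -26*33)=1418, (-26*22 - -40*40)=1028, (-40*14 - -28*22)=56, (-28*-8 - 6*14)=140; twice the area = |3827| = 3827; area = 3827/2; boundary points = 1 + 1 + 1 + 2 + 4 + 2 = 11; strictly interior points = area - boundary/2 + 1 = 1909; answer 1909

1909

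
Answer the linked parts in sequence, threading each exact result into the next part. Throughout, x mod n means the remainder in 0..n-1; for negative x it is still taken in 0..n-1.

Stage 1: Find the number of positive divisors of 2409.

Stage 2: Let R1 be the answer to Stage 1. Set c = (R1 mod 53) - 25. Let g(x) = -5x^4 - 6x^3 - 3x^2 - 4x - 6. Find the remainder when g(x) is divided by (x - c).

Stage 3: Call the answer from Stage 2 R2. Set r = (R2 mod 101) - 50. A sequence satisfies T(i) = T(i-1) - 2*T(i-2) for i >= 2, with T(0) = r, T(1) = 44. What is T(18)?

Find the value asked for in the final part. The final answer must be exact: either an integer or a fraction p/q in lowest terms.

Stage 1: 2409 = 3 * 11 * 73; number of divisors = (1+1) * (1+1) * (1+1) = 8; answer 8
Stage 2: R1 = 8; c = -17; remainder = value at the root: -5*(-17)^4 - 6*(-17)^3 - 3*(-17)^2 - 4*(-17)^1 - 6 = (-417605) + (29478) + (-867) + (68) + (-6) = -388932; answer -388932
Stage 3: R2 = -388932; r = -31; T(2) = 1*(44) - 2*(-31) = 106; iterating: T(2)=106, T(3)=18, T(4)=-194, T(5)=-230, T(6)=158, T(7)=618, T(8)=302, T(9)=-934, T(10)=-1538, T(11)=330, T(12)=3406, T(13)=2746, T(14)=-4066, T(15)=-9558, T(16)=-1426, T(17)=17690, T(18)=20542; answer 20542

20542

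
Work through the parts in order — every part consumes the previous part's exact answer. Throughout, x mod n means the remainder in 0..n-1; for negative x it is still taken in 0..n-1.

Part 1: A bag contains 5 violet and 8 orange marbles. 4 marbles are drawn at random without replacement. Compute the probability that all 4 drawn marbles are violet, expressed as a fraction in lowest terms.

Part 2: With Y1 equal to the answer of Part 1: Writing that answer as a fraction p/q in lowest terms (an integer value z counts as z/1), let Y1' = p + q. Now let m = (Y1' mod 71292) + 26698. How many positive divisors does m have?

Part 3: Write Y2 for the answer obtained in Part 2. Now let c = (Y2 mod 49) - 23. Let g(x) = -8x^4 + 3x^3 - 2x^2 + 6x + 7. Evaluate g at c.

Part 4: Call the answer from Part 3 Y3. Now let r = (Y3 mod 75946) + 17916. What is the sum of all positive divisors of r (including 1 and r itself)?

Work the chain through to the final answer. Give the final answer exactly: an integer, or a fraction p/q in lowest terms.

254800

Part 1: total draws C(13,4) = 715; favorable C(5,4) = 5; P = 1/143; answer 1/143
Part 2: Y1 = 1/143; threaded value p + q = 144; m = 26842; 26842 = 2 * 13421; number of divisors = (1+1) * (1+1) = 4; answer 4
Part 3: Y2 = 4; c = -19; -8*(-19)^4 + 3*(-19)^3 - 2*(-19)^2 + 6*(-19)^1 + 7 = (-1042568) + (-20577) + (-722) + (-114) + (7) = -1063974; answer -1063974
Part 4: Y3 = -1063974; r = 93132; 93132 = 2^2 * 3^2 * 13 * 199; sigma = (1 + 2 + 4) * (1 + 3 + 9) * (1 + 13) * (1 + 199) = 7 * 13 * 14 * 200 = 254800; answer 254800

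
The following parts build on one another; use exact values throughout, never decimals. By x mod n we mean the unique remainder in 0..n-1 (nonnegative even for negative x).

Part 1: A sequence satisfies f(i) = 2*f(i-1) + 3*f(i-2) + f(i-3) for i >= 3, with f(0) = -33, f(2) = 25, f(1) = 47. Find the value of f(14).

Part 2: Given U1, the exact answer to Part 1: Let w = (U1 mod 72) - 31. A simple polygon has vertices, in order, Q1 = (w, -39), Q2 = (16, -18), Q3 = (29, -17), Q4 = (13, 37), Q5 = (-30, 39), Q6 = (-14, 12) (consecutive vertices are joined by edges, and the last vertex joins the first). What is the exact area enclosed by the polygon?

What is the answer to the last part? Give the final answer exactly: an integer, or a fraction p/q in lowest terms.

Part 1: f(3) = 2*(25) + 3*(47) + 1*(-33) = 158; iterating: f(3)=158, f(4)=438, f(5)=1375, f(6)=4222, f(7)=13007, f(8)=40055, f(9)=123353, f(10)=379878, f(11)=1169870, f(12)=3602727, f(13)=11094942, f(14)=34167935; answer 34167935
Part 2: U1 = 34167935; w = 16; cross terms: (16*-18 - 16*-39)=336, (16*-17 - 29*-18)=250, (29*37 - 13*-17)=1294, (13*39 - -30*37)=1617, (-30*12 - -14*39)=186, (-14*-39 - 16*12)=354; twice the area = |4037| = 4037; area = 4037/2; answer 4037/2

4037/2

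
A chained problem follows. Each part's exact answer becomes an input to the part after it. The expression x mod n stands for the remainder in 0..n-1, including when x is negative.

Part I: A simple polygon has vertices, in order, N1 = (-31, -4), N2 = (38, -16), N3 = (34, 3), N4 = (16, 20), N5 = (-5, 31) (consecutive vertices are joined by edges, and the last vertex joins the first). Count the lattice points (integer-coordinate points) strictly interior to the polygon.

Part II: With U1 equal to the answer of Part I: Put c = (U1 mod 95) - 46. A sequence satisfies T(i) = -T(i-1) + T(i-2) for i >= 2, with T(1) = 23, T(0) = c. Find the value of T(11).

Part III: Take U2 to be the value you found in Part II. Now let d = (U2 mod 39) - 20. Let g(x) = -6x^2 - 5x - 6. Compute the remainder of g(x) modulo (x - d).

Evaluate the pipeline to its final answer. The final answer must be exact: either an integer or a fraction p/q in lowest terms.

-1431

Part I: cross terms: (-31*-16 - 38*-4)=648, (38*3 - 34*-16)=658, (34*20 - 16*3)=632, (16*31 - -5*20)=596, (-5*-4 - -31*31)=981; twice the area = |3515| = 3515; area = 3515/2; boundary points = 3 + 1 + 1 + 1 + 1 = 7; strictly interior points = area - boundary/2 + 1 = 1755; answer 1755
Part II: U1 = 1755; c = -1; T(2) = -1*(23) + 1*(-1) = -24; iterating: T(2)=-24, T(3)=47, T(4)=-71, T(5)=118, T(6)=-189, T(7)=307, T(8)=-496, T(9)=803, T(10)=-1299, T(11)=2102; answer 2102
Part III: U2 = 2102; d = 15; remainder = value at the root: -6*(15)^2 - 5*(15)^1 - 6 = (-1350) + (-75) + (-6) = -1431; answer -1431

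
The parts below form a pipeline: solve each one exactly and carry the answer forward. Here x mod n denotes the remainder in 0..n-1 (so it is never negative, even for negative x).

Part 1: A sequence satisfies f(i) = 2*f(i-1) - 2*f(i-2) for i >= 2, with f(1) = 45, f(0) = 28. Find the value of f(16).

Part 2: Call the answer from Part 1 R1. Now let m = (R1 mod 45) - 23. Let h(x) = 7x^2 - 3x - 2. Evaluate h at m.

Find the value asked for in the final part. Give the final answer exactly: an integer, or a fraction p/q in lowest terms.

Part 1: f(2) = 2*(45) - 2*(28) = 34; iterating: f(2)=34, f(3)=-22, f(4)=-112, f(5)=-180, f(6)=-136, f(7)=88, f(8)=448, f(9)=720, f(10)=544, f(11)=-352, f(12)=-1792, f(13)=-2880, f(14)=-2176, f(15)=1408, f(16)=7168; answer 7168
Part 2: R1 = 7168; m = -10; 7*(-10)^2 - 3*(-10)^1 - 2 = (700) + (30) + (-2) = 728; answer 728

728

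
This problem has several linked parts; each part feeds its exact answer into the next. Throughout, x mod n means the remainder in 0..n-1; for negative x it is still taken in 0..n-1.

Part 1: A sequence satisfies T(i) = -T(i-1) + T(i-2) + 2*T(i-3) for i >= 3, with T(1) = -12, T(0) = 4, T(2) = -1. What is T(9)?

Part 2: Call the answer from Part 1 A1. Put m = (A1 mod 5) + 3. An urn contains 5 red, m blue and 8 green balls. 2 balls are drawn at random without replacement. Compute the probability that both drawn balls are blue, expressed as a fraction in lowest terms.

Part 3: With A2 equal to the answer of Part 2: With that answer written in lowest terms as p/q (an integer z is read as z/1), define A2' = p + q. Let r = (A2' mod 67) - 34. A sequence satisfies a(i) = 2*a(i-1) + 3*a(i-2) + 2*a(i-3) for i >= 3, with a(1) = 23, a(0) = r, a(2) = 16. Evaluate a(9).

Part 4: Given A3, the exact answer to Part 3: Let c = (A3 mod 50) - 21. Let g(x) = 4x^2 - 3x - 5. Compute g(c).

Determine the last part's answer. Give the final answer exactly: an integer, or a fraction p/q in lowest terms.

Part 1: T(3) = -1*(-1) + 1*(-12) + 2*(4) = -3; iterating: T(3)=-3, T(4)=-22, T(5)=17, T(6)=-45, T(7)=18, T(8)=-29, T(9)=-43; answer -43
Part 2: A1 = -43; m = 5; total draws C(18,2) = 153; favorable C(5,2) = 10; P = 10/153; answer 10/153
Part 3: A2 = 10/153; threaded value p + q = 163; r = -5; a(3) = 2*(16) + 3*(23) + 2*(-5) = 91; iterating: a(3)=91, a(4)=276, a(5)=857, a(6)=2724, a(7)=8571, a(8)=27028, a(9)=85217; answer 85217
Part 4: A3 = 85217; c = -4; 4*(-4)^2 - 3*(-4)^1 - 5 = (64) + (12) + (-5) = 71; answer 71

71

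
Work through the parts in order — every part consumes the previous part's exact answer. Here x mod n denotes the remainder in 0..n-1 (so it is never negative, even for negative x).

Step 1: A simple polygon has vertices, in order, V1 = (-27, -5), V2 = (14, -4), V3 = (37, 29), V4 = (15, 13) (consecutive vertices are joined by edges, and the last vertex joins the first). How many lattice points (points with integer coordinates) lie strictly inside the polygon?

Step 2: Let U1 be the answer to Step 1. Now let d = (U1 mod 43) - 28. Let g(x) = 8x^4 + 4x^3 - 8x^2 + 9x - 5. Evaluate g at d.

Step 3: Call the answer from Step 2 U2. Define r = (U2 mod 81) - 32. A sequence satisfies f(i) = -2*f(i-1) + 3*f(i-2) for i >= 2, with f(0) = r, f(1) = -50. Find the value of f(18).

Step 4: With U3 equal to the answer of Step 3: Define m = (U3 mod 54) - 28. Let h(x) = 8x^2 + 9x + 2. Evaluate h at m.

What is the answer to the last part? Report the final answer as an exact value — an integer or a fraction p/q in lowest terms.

344

Step 1: cross terms: (-27*-4 - 14*-5)=178, (14*29 - 37*-4)=554, (37*13 - 15*29)=46, (15*-5 - -27*13)=276; twice the area = |1054| = 1054; area = 527; boundary points = 1 + 1 + 2 + 6 = 10; strictly interior points = area - boundary/2 + 1 = 523; answer 523
Step 2: U1 = 523; d = -21; 8*(-21)^4 + 4*(-21)^3 - 8*(-21)^2 + 9*(-21)^1 - 5 = (1555848) + (-37044) + (-3528) + (-189) + (-5) = 1515082; answer 1515082
Step 3: U2 = 1515082; r = 26; f(2) = -2*(-50) + 3*(26) = 178; iterating: f(2)=178, f(3)=-506, f(4)=1546, f(5)=-4610, f(6)=13858, f(7)=-41546, f(8)=124666, f(9)=-373970, f(10)=1121938, f(11)=-3365786, f(12)=10097386, f(13)=-30292130, f(14)=90876418, f(15)=-272629226, f(16)=817887706, f(17)=-2453663090, f(18)=7360989298; answer 7360989298
Step 4: U3 = 7360989298; m = 6; 8*(6)^2 + 9*(6)^1 + 2 = (288) + (54) + (2) = 344; answer 344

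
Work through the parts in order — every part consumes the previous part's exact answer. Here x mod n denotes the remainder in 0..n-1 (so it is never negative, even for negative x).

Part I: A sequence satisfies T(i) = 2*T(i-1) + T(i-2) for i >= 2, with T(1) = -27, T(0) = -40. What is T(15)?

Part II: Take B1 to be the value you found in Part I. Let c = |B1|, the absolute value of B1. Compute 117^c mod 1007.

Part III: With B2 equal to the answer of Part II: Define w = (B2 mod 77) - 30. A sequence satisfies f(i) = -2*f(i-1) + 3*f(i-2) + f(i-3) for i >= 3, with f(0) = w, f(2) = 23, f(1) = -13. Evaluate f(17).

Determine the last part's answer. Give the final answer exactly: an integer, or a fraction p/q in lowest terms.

Part I: T(2) = 2*(-27) + 1*(-40) = -94; iterating: T(2)=-94, T(3)=-215, T(4)=-524, T(5)=-1263, T(6)=-3050, T(7)=-7363, T(8)=-17776, T(9)=-42915, T(10)=-103606, T(11)=-250127, T(12)=-603860, T(13)=-1457847, T(14)=-3519554, T(15)=-8496955; answer -8496955
Part II: B1 = -8496955; c = 8496955; squarings mod 1007: 117^1=117, 117^2=598, 117^4=119, 117^8=63, 117^16=948, 117^32=460, 117^64=130, 117^128=788, 117^256=632, 117^512=652, 117^1024=150, 117^2048=346, 117^4096=890, 117^8192=598, 117^16384=119, 117^32768=63, 117^65536=948, 117^131072=460, 117^262144=130, 117^524288=788, 117^1048576=632, 117^2097152=652, 117^4194304=150, 117^8388608=346; 117^8496955 = 117^1 * 117^2 * 117^8 * 117^16 * 117^32 * 117^256 * 117^512 * 117^1024 * 117^8192 * 117^32768 * 117^65536 * 117^8388608 = 877 (mod 1007); answer 877
Part III: B2 = 877; w = 0; f(3) = -2*(23) + 3*(-13) + 1*(0) = -85; iterating: f(3)=-85, f(4)=226, f(5)=-684, f(6)=1961, f(7)=-5748, f(8)=16695, f(9)=-48673, f(10)=141683, f(11)=-412690, f(12)=1201756, f(13)=-3499899, f(14)=10192376, f(15)=-29682693, f(16)=86442615, f(17)=-251740933; answer -251740933

-251740933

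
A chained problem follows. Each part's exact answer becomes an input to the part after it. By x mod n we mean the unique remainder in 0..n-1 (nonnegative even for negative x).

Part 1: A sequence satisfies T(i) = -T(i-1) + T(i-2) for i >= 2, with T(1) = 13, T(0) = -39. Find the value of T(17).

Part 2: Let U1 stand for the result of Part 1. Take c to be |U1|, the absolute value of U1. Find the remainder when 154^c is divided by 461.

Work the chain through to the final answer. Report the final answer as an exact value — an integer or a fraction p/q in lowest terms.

Part 1: T(2) = -1*(13) + 1*(-39) = -52; iterating: T(2)=-52, T(3)=65, T(4)=-117, T(5)=182, T(6)=-299, T(7)=481, T(8)=-780, T(9)=1261, T(10)=-2041, T(11)=3302, T(12)=-5343, T(13)=8645, T(14)=-13988, T(15)=22633, T(16)=-36621, T(17)=59254; answer 59254
Part 2: U1 = 59254; c = 59254; squarings mod 461: 154^1=154, 154^2=205, 154^4=74, 154^8=405, 154^16=370, 154^32=444, 154^64=289, 154^128=80, 154^256=407, 154^512=150, 154^1024=372, 154^2048=84, 154^4096=141, 154^8192=58, 154^16384=137, 154^32768=329; 154^59254 = 154^2 * 154^4 * 154^16 * 154^32 * 154^64 * 154^256 * 154^512 * 154^1024 * 154^8192 * 154^16384 * 154^32768 = 365 (mod 461); answer 365

365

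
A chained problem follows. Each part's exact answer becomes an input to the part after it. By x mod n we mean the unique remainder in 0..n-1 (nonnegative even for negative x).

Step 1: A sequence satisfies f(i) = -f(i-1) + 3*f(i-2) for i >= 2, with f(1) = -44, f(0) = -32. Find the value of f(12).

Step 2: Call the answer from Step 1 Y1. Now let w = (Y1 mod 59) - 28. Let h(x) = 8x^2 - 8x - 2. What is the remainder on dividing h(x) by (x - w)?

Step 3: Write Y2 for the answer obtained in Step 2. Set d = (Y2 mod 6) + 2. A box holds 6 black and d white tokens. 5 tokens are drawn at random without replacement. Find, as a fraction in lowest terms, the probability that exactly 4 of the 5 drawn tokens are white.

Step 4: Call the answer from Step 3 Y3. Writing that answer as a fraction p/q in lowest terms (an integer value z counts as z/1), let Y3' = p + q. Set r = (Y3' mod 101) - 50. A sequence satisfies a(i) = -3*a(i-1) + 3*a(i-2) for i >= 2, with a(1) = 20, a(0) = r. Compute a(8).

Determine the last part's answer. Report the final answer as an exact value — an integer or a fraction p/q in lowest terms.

Step 1: f(2) = -1*(-44) + 3*(-32) = -52; iterating: f(2)=-52, f(3)=-80, f(4)=-76, f(5)=-164, f(6)=-64, f(7)=-428, f(8)=236, f(9)=-1520, f(10)=2228, f(11)=-6788, f(12)=13472; answer 13472
Step 2: Y1 = 13472; w = -8; remainder = value at the root: 8*(-8)^2 - 8*(-8)^1 - 2 = (512) + (64) + (-2) = 574; answer 574
Step 3: Y2 = 574; d = 6; total draws C(12,5) = 792; favorable C(6,4)*C(6,1) = 90; P = 5/44; answer 5/44
Step 4: Y3 = 5/44; threaded value p + q = 49; r = -1; a(2) = -3*(20) + 3*(-1) = -63; iterating: a(2)=-63, a(3)=249, a(4)=-936, a(5)=3555, a(6)=-13473, a(7)=51084, a(8)=-193671; answer -193671

-193671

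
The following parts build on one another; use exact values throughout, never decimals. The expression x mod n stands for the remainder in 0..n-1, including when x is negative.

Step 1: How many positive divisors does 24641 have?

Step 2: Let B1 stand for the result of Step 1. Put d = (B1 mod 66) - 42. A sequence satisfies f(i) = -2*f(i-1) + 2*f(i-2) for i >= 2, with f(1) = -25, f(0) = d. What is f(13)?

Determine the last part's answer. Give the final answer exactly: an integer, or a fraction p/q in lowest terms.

Step 1: 24641 = 41 * 601; number of divisors = (1+1) * (1+1) = 4; answer 4
Step 2: B1 = 4; d = -38; f(2) = -2*(-25) + 2*(-38) = -26; iterating: f(2)=-26, f(3)=2, f(4)=-56, f(5)=116, f(6)=-344, f(7)=920, f(8)=-2528, f(9)=6896, f(10)=-18848, f(11)=51488, f(12)=-140672, f(13)=384320; answer 384320

384320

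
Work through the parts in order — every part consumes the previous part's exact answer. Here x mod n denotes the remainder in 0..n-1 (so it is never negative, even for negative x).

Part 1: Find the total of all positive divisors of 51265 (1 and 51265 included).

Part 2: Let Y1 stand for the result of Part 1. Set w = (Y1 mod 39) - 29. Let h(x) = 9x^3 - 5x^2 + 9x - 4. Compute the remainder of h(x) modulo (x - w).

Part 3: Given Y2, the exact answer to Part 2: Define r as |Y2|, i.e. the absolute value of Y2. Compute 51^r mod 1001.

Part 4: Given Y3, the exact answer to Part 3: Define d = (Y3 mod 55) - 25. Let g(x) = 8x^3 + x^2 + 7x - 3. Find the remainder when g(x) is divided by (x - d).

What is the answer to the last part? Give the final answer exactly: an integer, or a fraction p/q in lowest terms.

Part 1: 51265 = 5 * 10253; sigma = (1 + 5) * (1 + 10253) = 6 * 10254 = 61524; answer 61524
Part 2: Y1 = 61524; w = -8; remainder = value at the root: 9*(-8)^3 - 5*(-8)^2 + 9*(-8)^1 - 4 = (-4608) + (-320) + (-72) + (-4) = -5004; answer -5004
Part 3: Y2 = -5004; r = 5004; squarings mod 1001: 51^1=51, 51^2=599, 51^4=443, 51^8=53, 51^16=807, 51^32=599, 51^64=443, 51^128=53, 51^256=807, 51^512=599, 51^1024=443, 51^2048=53, 51^4096=807; 51^5004 = 51^4 * 51^8 * 51^128 * 51^256 * 51^512 * 51^4096 = 729 (mod 1001); answer 729
Part 4: Y3 = 729; d = -11; remainder = value at the root: 8*(-11)^3 + 1*(-11)^2 + 7*(-11)^1 - 3 = (-10648) + (121) + (-77) + (-3) = -10607; answer -10607

-10607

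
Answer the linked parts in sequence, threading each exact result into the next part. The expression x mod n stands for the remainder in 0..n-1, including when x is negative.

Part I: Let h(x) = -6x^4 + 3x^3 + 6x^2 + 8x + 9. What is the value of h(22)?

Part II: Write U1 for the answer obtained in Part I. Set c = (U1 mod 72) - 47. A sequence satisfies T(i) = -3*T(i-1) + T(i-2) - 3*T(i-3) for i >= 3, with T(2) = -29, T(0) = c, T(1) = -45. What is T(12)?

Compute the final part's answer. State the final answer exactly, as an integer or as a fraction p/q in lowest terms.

-7520510

Part I: -6*(22)^4 + 3*(22)^3 + 6*(22)^2 + 8*(22)^1 + 9 = (-1405536) + (31944) + (2904) + (176) + (9) = -1370503; answer -1370503
Part II: U1 = -1370503; c = -30; T(3) = -3*(-29) + 1*(-45) - 3*(-30) = 132; iterating: T(3)=132, T(4)=-290, T(5)=1089, T(6)=-3953, T(7)=13818, T(8)=-48674, T(9)=171699, T(10)=-605225, T(11)=2133396, T(12)=-7520510; answer -7520510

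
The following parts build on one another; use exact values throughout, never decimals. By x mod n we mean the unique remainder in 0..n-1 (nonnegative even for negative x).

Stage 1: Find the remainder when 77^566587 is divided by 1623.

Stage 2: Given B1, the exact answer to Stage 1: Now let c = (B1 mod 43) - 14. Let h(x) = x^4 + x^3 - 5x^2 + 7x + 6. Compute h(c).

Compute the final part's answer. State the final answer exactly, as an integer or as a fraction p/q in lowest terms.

547674

Stage 1: squarings mod 1623: 77^1=77, 77^2=1060, 77^4=484, 77^8=544, 77^16=550, 77^32=622, 77^64=610, 77^128=433, 77^256=844, 77^512=1462, 77^1024=1576, 77^2048=586, 77^4096=943, 77^8192=1468, 77^16384=1303, 77^32768=151, 77^65536=79, 77^131072=1372, 77^262144=1327, 77^524288=1597; 77^566587 = 77^1 * 77^2 * 77^8 * 77^16 * 77^32 * 77^256 * 77^1024 * 77^8192 * 77^32768 * 77^524288 = 1460 (mod 1623); answer 1460
Stage 2: B1 = 1460; c = 27; 1*(27)^4 + 1*(27)^3 - 5*(27)^2 + 7*(27)^1 + 6 = (531441) + (19683) + (-3645) + (189) + (6) = 547674; answer 547674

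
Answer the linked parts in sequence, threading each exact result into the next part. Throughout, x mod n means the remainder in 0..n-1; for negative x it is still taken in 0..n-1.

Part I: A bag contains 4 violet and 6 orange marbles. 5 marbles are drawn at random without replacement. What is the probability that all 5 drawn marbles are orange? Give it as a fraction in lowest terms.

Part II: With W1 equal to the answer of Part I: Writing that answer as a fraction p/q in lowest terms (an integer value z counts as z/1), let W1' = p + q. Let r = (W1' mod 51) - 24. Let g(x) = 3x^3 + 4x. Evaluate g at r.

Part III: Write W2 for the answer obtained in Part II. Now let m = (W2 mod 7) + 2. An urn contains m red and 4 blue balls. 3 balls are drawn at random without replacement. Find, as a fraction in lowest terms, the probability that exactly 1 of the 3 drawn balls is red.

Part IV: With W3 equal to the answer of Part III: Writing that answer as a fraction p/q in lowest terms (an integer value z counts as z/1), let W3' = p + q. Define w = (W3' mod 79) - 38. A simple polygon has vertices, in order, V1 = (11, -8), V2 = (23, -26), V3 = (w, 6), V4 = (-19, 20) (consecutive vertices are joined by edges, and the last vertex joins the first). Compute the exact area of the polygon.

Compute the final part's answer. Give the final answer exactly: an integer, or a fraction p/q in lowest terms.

Part I: total draws C(10,5) = 252; favorable C(6,5) = 6; P = 1/42; answer 1/42
Part II: W1 = 1/42; threaded value p + q = 43; r = 19; 3*(19)^3 + 4*(19)^1 = (20577) + (76) = 20653; answer 20653
Part III: W2 = 20653; m = 5; total draws C(9,3) = 84; favorable C(5,1)*C(4,2) = 30; P = 5/14; answer 5/14
Part IV: W3 = 5/14; threaded value p + q = 19; w = -19; cross terms: (11*-26 - 23*-8)=-102, (23*6 - -19*-26)=-356, (-19*20 - -19*6)=-266, (-19*-8 - 11*20)=-68; twice the area = |-792| = 792; area = 396; answer 396

396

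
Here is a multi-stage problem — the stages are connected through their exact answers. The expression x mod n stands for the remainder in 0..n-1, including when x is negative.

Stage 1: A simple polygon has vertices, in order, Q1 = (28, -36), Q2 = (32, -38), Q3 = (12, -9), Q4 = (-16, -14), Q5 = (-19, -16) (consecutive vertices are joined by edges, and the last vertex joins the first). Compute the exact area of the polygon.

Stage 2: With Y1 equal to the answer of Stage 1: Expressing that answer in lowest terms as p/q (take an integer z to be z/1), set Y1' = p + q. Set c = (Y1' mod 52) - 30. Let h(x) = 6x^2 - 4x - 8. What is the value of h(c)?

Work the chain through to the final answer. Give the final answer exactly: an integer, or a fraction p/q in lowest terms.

Stage 1: cross terms: (28*-38 - 32*-36)=88, (32*-9 - 12*-38)=168, (12*-14 - -16*-9)=-312, (-16*-16 - -19*-14)=-10, (-19*-36 - 28*-16)=1132; twice the area = |1066| = 1066; area = 533; answer 533
Stage 2: Y1 = 533; threaded value p + q = 534; c = -16; 6*(-16)^2 - 4*(-16)^1 - 8 = (1536) + (64) + (-8) = 1592; answer 1592

1592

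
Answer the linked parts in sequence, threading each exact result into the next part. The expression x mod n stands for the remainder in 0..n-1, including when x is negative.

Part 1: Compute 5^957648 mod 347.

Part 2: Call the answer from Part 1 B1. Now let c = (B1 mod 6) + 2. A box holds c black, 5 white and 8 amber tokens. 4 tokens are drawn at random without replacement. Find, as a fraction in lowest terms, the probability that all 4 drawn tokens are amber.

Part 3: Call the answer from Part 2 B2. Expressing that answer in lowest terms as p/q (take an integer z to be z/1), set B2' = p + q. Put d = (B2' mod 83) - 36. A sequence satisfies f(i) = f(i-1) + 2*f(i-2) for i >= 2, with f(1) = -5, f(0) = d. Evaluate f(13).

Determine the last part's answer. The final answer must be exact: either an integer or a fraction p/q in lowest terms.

Part 1: squarings mod 347: 5^1=5, 5^2=25, 5^4=278, 5^8=250, 5^16=40, 5^32=212, 5^64=181, 5^128=143, 5^256=323, 5^512=229, 5^1024=44, 5^2048=201, 5^4096=149, 5^8192=340, 5^16384=49, 5^32768=319, 5^65536=90, 5^131072=119, 5^262144=281, 5^524288=192; 5^957648 = 5^16 * 5^64 * 5^128 * 5^1024 * 5^2048 * 5^4096 * 5^32768 * 5^131072 * 5^262144 * 5^524288 = 251 (mod 347); answer 251
Part 2: B1 = 251; c = 7; total draws C(20,4) = 4845; favorable C(8,4) = 70; P = 14/969; answer 14/969
Part 3: B2 = 14/969; threaded value p + q = 983; d = 34; f(2) = 1*(-5) + 2*(34) = 63; iterating: f(2)=63, f(3)=53, f(4)=179, f(5)=285, f(6)=643, f(7)=1213, f(8)=2499, f(9)=4925, f(10)=9923, f(11)=19773, f(12)=39619, f(13)=79165; answer 79165

79165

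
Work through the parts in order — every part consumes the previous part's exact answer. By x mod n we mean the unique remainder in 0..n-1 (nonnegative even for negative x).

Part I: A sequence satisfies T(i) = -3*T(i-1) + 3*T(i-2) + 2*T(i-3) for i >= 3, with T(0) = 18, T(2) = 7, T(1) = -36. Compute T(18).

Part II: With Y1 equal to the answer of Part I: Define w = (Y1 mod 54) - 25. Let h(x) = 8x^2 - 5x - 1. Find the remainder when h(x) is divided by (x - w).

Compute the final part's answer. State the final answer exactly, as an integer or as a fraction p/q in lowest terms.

Part I: T(3) = -3*(7) + 3*(-36) + 2*(18) = -93; iterating: T(3)=-93, T(4)=228, T(5)=-949, T(6)=3345, T(7)=-12426, T(8)=45415, T(9)=-166833, T(10)=611892, T(11)=-2245345, T(12)=8238045, T(13)=-30226386, T(14)=110902603, T(15)=-406910877, T(16)=1492987668, T(17)=-5477890429, T(18)=20098812537; answer 20098812537
Part II: Y1 = 20098812537; w = -16; remainder = value at the root: 8*(-16)^2 - 5*(-16)^1 - 1 = (2048) + (80) + (-1) = 2127; answer 2127

2127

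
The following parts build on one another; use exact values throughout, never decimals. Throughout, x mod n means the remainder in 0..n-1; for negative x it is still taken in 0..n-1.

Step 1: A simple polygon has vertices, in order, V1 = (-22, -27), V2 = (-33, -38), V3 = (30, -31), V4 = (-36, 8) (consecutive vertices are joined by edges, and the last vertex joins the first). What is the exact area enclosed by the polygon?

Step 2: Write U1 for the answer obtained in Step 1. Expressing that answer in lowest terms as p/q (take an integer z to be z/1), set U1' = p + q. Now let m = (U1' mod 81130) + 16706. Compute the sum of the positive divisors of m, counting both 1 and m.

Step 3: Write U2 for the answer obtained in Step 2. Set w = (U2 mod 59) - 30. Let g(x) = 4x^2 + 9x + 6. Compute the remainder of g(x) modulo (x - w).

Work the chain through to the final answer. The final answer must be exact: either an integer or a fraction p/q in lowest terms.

Step 1: cross terms: (-22*-38 - -33*-27)=-55, (-33*-31 - 30*-38)=2163, (30*8 - -36*-31)=-876, (-36*-27 - -22*8)=1148; twice the area = |2380| = 2380; area = 1190; answer 1190
Step 2: U1 = 1190; threaded value p + q = 1191; m = 17897; 17897 = 11 * 1627; sigma = (1 + 11) * (1 + 1627) = 12 * 1628 = 19536; answer 19536
Step 3: U2 = 19536; w = -23; remainder = value at the root: 4*(-23)^2 + 9*(-23)^1 + 6 = (2116) + (-207) + (6) = 1915; answer 1915

1915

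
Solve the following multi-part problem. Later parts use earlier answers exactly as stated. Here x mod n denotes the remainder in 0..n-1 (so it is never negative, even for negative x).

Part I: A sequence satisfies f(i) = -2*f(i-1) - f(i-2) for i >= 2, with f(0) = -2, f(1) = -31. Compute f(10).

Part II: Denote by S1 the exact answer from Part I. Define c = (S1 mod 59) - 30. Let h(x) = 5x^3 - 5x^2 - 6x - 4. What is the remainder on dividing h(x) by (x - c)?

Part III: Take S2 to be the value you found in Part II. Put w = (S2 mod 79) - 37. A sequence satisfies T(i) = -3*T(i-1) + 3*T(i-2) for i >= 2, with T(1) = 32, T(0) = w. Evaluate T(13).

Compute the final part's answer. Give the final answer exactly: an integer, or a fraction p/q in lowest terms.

Part I: f(2) = -2*(-31) - 1*(-2) = 64; iterating: f(2)=64, f(3)=-97, f(4)=130, f(5)=-163, f(6)=196, f(7)=-229, f(8)=262, f(9)=-295, f(10)=328; answer 328
Part II: S1 = 328; c = 3; remainder = value at the root: 5*(3)^3 - 5*(3)^2 - 6*(3)^1 - 4 = (135) + (-45) + (-18) + (-4) = 68; answer 68
Part III: S2 = 68; w = 31; T(2) = -3*(32) + 3*(31) = -3; iterating: T(2)=-3, T(3)=105, T(4)=-324, T(5)=1287, T(6)=-4833, T(7)=18360, T(8)=-69579, T(9)=263817, T(10)=-1000188, T(11)=3792015, T(12)=-14376609, T(13)=54505872; answer 54505872

54505872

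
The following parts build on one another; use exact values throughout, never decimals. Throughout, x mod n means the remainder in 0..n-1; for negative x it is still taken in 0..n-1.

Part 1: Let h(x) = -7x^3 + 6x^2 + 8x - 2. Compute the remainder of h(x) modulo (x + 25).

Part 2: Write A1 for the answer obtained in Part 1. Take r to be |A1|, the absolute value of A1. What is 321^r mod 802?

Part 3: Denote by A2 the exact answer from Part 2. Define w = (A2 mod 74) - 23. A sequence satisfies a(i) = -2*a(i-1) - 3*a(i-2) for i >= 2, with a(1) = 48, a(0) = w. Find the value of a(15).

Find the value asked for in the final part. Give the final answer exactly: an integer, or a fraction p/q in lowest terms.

132900

Part 1: remainder = value at the root: -7*(-25)^3 + 6*(-25)^2 + 8*(-25)^1 - 2 = (109375) + (3750) + (-200) + (-2) = 112923; answer 112923
Part 2: A1 = 112923; r = 112923; squarings mod 802: 321^1=321, 321^2=385, 321^4=657, 321^8=173, 321^16=255, 321^32=63, 321^64=761, 321^128=77, 321^256=315, 321^512=579, 321^1024=5, 321^2048=25, 321^4096=625, 321^8192=51, 321^16384=195, 321^32768=331, 321^65536=489; 321^112923 = 321^1 * 321^2 * 321^8 * 321^16 * 321^256 * 321^2048 * 321^4096 * 321^8192 * 321^32768 * 321^65536 = 25 (mod 802); answer 25
Part 3: A2 = 25; w = 2; a(2) = -2*(48) - 3*(2) = -102; iterating: a(2)=-102, a(3)=60, a(4)=186, a(5)=-552, a(6)=546, a(7)=564, a(8)=-2766, a(9)=3840, a(10)=618, a(11)=-12756, a(12)=23658, a(13)=-9048, a(14)=-52878, a(15)=132900; answer 132900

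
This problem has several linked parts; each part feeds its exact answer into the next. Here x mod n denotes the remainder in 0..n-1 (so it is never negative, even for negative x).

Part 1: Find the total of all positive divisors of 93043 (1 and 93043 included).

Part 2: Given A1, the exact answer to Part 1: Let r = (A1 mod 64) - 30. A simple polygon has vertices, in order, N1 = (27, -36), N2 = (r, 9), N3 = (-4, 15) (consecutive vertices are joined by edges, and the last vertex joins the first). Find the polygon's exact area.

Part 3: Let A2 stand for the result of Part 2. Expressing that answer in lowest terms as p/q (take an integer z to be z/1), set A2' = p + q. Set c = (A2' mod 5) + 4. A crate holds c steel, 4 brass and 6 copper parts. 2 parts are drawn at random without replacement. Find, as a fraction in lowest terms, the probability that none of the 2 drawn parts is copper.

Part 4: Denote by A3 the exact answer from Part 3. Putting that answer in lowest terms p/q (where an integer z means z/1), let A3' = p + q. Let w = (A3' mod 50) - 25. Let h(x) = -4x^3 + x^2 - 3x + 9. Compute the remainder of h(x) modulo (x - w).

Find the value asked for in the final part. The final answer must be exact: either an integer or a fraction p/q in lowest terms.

11223

Part 1: 93043 = 19 * 59 * 83; sigma = (1 + 19) * (1 + 59) * (1 + 83) = 20 * 60 * 84 = 100800; answer 100800
Part 2: A1 = 100800; r = -30; cross terms: (27*9 - -30*-36)=-837, (-30*15 - -4*9)=-414, (-4*-36 - 27*15)=-261; twice the area = |-1512| = 1512; area = 756; answer 756
Part 3: A2 = 756; threaded value p + q = 757; c = 6; total draws C(16,2) = 120; favorable C(10,2) = 45; P = 3/8; answer 3/8
Part 4: A3 = 3/8; threaded value p + q = 11; w = -14; remainder = value at the root: -4*(-14)^3 + 1*(-14)^2 - 3*(-14)^1 + 9 = (10976) + (196) + (42) + (9) = 11223; answer 11223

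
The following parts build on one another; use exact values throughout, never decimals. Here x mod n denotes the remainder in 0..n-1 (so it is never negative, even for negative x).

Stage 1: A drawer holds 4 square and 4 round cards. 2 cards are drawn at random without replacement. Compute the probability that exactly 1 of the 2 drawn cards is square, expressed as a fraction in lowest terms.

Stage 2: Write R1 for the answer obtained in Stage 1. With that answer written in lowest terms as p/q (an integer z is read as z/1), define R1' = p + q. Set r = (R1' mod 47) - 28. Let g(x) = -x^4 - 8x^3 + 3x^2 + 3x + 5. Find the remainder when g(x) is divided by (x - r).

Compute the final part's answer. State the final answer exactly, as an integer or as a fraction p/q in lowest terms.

-43396

Stage 1: total draws C(8,2) = 28; favorable C(4,1)*C(4,1) = 16; P = 4/7; answer 4/7
Stage 2: R1 = 4/7; threaded value p + q = 11; r = -17; remainder = value at the root: -1*(-17)^4 - 8*(-17)^3 + 3*(-17)^2 + 3*(-17)^1 + 5 = (-83521) + (39304) + (867) + (-51) + (5) = -43396; answer -43396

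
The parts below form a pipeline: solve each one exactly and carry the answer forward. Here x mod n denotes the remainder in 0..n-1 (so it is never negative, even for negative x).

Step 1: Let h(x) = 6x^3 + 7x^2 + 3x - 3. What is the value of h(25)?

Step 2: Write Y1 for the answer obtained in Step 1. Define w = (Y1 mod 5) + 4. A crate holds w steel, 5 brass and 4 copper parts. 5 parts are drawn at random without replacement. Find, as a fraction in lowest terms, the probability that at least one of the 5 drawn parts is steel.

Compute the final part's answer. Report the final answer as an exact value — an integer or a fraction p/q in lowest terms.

137/143

Step 1: 6*(25)^3 + 7*(25)^2 + 3*(25)^1 - 3 = (93750) + (4375) + (75) + (-3) = 98197; answer 98197
Step 2: Y1 = 98197; w = 6; total draws C(15,5) = 3003; complement C(9,5) = 126; favorable 3003 - 126 = 2877; P = 137/143; answer 137/143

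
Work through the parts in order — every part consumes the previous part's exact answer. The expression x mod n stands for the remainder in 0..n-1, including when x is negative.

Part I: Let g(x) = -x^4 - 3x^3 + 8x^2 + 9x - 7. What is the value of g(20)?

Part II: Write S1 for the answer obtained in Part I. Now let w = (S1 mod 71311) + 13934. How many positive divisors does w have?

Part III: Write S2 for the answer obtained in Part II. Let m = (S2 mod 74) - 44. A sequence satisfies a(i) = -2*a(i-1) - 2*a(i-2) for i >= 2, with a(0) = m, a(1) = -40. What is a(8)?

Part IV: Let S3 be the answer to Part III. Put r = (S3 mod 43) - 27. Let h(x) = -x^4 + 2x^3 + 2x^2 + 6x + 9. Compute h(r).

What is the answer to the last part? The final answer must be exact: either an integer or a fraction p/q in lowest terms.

Part I: -1*(20)^4 - 3*(20)^3 + 8*(20)^2 + 9*(20)^1 - 7 = (-160000) + (-24000) + (3200) + (180) + (-7) = -180627; answer -180627
Part II: S1 = -180627; w = 47240; 47240 = 2^3 * 5 * 1181; number of divisors = (3+1) * (1+1) * (1+1) = 16; answer 16
Part III: S2 = 16; m = -28; a(2) = -2*(-40) - 2*(-28) = 136; iterating: a(2)=136, a(3)=-192, a(4)=112, a(5)=160, a(6)=-544, a(7)=768, a(8)=-448; answer -448
Part IV: S3 = -448; r = -2; -1*(-2)^4 + 2*(-2)^3 + 2*(-2)^2 + 6*(-2)^1 + 9 = (-16) + (-16) + (8) + (-12) + (9) = -27; answer -27

-27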